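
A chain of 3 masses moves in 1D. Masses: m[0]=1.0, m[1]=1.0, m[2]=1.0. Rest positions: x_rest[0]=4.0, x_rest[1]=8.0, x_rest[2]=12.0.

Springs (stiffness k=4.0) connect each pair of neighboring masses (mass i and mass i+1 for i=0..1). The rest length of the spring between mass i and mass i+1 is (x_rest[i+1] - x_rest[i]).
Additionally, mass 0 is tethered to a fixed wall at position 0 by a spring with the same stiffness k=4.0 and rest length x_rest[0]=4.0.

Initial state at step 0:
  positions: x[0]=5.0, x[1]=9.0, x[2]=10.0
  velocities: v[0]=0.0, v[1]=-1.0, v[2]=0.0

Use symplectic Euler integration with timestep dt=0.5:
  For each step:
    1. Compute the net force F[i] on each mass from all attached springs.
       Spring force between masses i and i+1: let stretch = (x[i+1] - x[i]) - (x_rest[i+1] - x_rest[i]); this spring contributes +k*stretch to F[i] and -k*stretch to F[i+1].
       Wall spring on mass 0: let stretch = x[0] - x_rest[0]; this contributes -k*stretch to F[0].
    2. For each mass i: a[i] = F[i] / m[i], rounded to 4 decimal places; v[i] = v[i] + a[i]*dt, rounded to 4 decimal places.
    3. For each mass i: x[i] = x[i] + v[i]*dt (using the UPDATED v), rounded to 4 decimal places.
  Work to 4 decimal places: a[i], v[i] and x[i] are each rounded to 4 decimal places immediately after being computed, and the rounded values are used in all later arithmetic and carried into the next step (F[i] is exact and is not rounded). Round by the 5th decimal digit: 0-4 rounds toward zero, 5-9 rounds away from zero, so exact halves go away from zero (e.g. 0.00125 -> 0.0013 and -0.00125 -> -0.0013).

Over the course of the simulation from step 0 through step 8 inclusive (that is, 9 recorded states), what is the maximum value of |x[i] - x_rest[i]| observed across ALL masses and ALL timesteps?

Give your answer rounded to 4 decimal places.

Step 0: x=[5.0000 9.0000 10.0000] v=[0.0000 -1.0000 0.0000]
Step 1: x=[4.0000 5.5000 13.0000] v=[-2.0000 -7.0000 6.0000]
Step 2: x=[0.5000 8.0000 12.5000] v=[-7.0000 5.0000 -1.0000]
Step 3: x=[4.0000 7.5000 11.5000] v=[7.0000 -1.0000 -2.0000]
Step 4: x=[7.0000 7.5000 10.5000] v=[6.0000 0.0000 -2.0000]
Step 5: x=[3.5000 10.0000 10.5000] v=[-7.0000 5.0000 0.0000]
Step 6: x=[3.0000 6.5000 14.0000] v=[-1.0000 -7.0000 7.0000]
Step 7: x=[3.0000 7.0000 14.0000] v=[0.0000 1.0000 0.0000]
Step 8: x=[4.0000 10.5000 11.0000] v=[2.0000 7.0000 -6.0000]
Max displacement = 3.5000

Answer: 3.5000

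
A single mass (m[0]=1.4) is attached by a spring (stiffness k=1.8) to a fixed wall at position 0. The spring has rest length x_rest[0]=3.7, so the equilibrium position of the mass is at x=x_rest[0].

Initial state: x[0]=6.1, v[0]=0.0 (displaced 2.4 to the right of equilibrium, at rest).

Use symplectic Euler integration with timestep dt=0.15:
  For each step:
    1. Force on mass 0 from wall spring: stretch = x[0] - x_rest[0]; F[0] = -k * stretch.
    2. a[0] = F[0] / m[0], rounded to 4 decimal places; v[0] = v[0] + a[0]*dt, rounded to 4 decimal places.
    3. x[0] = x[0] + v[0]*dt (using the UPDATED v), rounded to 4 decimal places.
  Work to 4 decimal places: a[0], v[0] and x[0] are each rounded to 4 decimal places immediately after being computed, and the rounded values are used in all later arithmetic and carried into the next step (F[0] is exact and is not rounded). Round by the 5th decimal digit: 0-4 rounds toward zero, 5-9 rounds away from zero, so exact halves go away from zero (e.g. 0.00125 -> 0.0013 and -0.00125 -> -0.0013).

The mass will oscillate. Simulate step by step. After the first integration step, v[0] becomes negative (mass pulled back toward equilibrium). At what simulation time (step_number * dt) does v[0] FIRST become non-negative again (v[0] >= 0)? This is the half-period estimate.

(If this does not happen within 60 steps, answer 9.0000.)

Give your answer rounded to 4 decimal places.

Step 0: x=[6.1000] v=[0.0000]
Step 1: x=[6.0306] v=[-0.4629]
Step 2: x=[5.8937] v=[-0.9124]
Step 3: x=[5.6934] v=[-1.3355]
Step 4: x=[5.4354] v=[-1.7199]
Step 5: x=[5.1272] v=[-2.0546]
Step 6: x=[4.7777] v=[-2.3299]
Step 7: x=[4.3970] v=[-2.5377]
Step 8: x=[3.9962] v=[-2.6721]
Step 9: x=[3.5868] v=[-2.7292]
Step 10: x=[3.1807] v=[-2.7074]
Step 11: x=[2.7896] v=[-2.6072]
Step 12: x=[2.4249] v=[-2.4316]
Step 13: x=[2.0970] v=[-2.1857]
Step 14: x=[1.8155] v=[-1.8766]
Step 15: x=[1.5885] v=[-1.5132]
Step 16: x=[1.4226] v=[-1.1060]
Step 17: x=[1.3226] v=[-0.6668]
Step 18: x=[1.2914] v=[-0.2083]
Step 19: x=[1.3298] v=[0.2562]
First v>=0 after going negative at step 19, time=2.8500

Answer: 2.8500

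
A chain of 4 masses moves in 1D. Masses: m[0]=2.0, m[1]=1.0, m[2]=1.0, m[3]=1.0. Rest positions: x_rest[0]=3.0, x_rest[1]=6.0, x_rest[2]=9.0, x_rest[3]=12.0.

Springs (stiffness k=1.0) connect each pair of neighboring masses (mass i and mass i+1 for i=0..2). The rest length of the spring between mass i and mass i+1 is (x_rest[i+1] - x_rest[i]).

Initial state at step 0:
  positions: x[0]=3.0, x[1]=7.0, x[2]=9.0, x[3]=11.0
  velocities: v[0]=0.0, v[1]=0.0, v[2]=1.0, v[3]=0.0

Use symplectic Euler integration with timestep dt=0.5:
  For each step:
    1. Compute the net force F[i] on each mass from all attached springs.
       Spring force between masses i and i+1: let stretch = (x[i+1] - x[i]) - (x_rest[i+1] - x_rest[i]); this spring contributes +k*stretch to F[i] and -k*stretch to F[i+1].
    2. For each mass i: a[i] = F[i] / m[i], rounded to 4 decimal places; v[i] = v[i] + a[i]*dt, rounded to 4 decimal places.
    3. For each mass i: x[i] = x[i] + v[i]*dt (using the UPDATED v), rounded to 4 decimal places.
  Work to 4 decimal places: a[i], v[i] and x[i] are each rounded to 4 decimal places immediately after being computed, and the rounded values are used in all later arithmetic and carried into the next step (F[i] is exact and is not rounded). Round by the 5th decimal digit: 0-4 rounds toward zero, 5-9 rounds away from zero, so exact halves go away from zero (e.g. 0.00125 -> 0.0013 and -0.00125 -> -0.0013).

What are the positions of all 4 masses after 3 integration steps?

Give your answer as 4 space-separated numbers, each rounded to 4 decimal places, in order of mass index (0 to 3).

Step 0: x=[3.0000 7.0000 9.0000 11.0000] v=[0.0000 0.0000 1.0000 0.0000]
Step 1: x=[3.1250 6.5000 9.5000 11.2500] v=[0.2500 -1.0000 1.0000 0.5000]
Step 2: x=[3.2969 5.9063 9.6875 11.8125] v=[0.3438 -1.1875 0.3750 1.1250]
Step 3: x=[3.4200 5.6055 9.4610 12.5938] v=[0.2462 -0.6016 -0.4531 1.5625]

Answer: 3.4200 5.6055 9.4610 12.5938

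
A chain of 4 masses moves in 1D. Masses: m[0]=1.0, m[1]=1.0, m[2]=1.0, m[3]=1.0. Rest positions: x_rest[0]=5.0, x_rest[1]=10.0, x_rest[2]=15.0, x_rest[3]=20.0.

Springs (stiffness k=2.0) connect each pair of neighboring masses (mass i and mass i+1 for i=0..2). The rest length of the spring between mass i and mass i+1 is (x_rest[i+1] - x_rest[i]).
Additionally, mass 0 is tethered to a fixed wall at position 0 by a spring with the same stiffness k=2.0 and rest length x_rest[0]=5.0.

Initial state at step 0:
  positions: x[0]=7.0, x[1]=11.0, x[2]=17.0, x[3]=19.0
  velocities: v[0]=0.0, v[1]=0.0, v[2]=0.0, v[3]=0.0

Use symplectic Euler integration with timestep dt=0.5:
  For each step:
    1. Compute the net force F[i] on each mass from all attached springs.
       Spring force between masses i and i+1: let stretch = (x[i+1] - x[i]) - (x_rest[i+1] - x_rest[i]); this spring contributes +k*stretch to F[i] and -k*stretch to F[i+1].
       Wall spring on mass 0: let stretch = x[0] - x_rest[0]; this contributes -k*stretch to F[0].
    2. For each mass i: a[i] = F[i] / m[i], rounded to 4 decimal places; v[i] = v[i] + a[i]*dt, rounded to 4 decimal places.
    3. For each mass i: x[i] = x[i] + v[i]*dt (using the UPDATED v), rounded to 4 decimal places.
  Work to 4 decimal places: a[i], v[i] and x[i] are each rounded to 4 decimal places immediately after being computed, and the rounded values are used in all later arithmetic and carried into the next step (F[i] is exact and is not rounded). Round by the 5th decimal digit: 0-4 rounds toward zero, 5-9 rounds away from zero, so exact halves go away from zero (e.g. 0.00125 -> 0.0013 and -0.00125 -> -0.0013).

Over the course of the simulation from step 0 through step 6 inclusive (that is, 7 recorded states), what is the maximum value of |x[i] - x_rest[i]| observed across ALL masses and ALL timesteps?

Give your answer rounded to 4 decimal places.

Step 0: x=[7.0000 11.0000 17.0000 19.0000] v=[0.0000 0.0000 0.0000 0.0000]
Step 1: x=[5.5000 12.0000 15.0000 20.5000] v=[-3.0000 2.0000 -4.0000 3.0000]
Step 2: x=[4.5000 11.2500 14.2500 21.7500] v=[-2.0000 -1.5000 -1.5000 2.5000]
Step 3: x=[4.6250 8.6250 15.7500 21.7500] v=[0.2500 -5.2500 3.0000 0.0000]
Step 4: x=[4.4375 7.5625 16.6875 21.2500] v=[-0.3750 -2.1250 1.8750 -1.0000]
Step 5: x=[3.5938 9.5000 15.3438 20.9688] v=[-1.6875 3.8750 -2.6875 -0.5625]
Step 6: x=[3.9063 11.4063 13.8907 20.3751] v=[0.6249 3.8126 -2.9063 -1.1875]
Max displacement = 2.4375

Answer: 2.4375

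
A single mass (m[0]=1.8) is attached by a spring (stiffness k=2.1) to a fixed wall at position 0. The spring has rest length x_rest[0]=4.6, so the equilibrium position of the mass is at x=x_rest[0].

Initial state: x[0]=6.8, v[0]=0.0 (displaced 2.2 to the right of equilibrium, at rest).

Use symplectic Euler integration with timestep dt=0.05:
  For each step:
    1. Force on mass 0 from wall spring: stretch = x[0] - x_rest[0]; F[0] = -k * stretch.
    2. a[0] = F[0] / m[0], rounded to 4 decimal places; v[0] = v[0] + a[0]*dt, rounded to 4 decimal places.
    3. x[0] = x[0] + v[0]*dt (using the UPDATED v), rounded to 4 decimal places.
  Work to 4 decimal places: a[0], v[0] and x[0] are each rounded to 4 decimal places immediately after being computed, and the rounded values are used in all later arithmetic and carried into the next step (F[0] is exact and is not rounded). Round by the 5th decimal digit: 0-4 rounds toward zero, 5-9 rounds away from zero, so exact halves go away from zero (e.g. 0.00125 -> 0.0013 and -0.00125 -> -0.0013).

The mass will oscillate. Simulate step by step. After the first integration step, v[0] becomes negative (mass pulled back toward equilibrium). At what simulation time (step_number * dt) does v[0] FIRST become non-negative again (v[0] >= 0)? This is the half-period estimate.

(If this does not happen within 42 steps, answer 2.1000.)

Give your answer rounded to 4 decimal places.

Answer: 2.1000

Derivation:
Step 0: x=[6.8000] v=[0.0000]
Step 1: x=[6.7936] v=[-0.1283]
Step 2: x=[6.7808] v=[-0.2563]
Step 3: x=[6.7616] v=[-0.3835]
Step 4: x=[6.7361] v=[-0.5096]
Step 5: x=[6.7044] v=[-0.6342]
Step 6: x=[6.6666] v=[-0.7570]
Step 7: x=[6.6227] v=[-0.8776]
Step 8: x=[6.5729] v=[-0.9956]
Step 9: x=[6.5174] v=[-1.1107]
Step 10: x=[6.4563] v=[-1.2226]
Step 11: x=[6.3898] v=[-1.3309]
Step 12: x=[6.3180] v=[-1.4353]
Step 13: x=[6.2412] v=[-1.5355]
Step 14: x=[6.1596] v=[-1.6312]
Step 15: x=[6.0735] v=[-1.7222]
Step 16: x=[5.9831] v=[-1.8082]
Step 17: x=[5.8887] v=[-1.8889]
Step 18: x=[5.7905] v=[-1.9641]
Step 19: x=[5.6888] v=[-2.0335]
Step 20: x=[5.5840] v=[-2.0970]
Step 21: x=[5.4763] v=[-2.1544]
Step 22: x=[5.3660] v=[-2.2055]
Step 23: x=[5.2535] v=[-2.2502]
Step 24: x=[5.1391] v=[-2.2883]
Step 25: x=[5.0231] v=[-2.3198]
Step 26: x=[4.9059] v=[-2.3445]
Step 27: x=[4.7878] v=[-2.3623]
Step 28: x=[4.6691] v=[-2.3733]
Step 29: x=[4.5502] v=[-2.3773]
Step 30: x=[4.4315] v=[-2.3744]
Step 31: x=[4.3133] v=[-2.3646]
Step 32: x=[4.1959] v=[-2.3479]
Step 33: x=[4.0797] v=[-2.3243]
Step 34: x=[3.9650] v=[-2.2940]
Step 35: x=[3.8522] v=[-2.2570]
Step 36: x=[3.7415] v=[-2.2134]
Step 37: x=[3.6333] v=[-2.1633]
Step 38: x=[3.5280] v=[-2.1069]
Step 39: x=[3.4258] v=[-2.0444]
Step 40: x=[3.3270] v=[-1.9759]
Step 41: x=[3.2319] v=[-1.9016]
Step 42: x=[3.1408] v=[-1.8218]
v[0] did not become non-negative within 42 steps; using fallback time=2.1000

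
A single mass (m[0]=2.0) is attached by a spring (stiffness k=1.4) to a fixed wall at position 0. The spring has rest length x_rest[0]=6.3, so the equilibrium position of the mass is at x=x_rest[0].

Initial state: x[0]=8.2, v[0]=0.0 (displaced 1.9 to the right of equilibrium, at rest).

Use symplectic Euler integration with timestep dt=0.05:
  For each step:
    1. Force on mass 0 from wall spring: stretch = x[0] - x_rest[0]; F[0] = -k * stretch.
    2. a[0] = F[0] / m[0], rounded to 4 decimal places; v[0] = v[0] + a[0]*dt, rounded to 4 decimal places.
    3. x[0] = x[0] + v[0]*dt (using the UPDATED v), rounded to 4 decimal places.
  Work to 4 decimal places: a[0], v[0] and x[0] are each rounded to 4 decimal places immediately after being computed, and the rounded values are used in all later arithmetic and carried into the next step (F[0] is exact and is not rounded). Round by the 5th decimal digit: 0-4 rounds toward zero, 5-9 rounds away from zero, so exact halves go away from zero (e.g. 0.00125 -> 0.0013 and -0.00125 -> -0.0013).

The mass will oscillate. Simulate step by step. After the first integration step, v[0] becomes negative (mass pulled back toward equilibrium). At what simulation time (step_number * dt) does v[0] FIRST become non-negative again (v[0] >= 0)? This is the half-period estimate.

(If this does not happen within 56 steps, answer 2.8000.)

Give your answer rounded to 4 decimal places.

Step 0: x=[8.2000] v=[0.0000]
Step 1: x=[8.1967] v=[-0.0665]
Step 2: x=[8.1901] v=[-0.1329]
Step 3: x=[8.1801] v=[-0.1991]
Step 4: x=[8.1669] v=[-0.2649]
Step 5: x=[8.1504] v=[-0.3302]
Step 6: x=[8.1307] v=[-0.3950]
Step 7: x=[8.1077] v=[-0.4591]
Step 8: x=[8.0816] v=[-0.5224]
Step 9: x=[8.0524] v=[-0.5848]
Step 10: x=[8.0201] v=[-0.6461]
Step 11: x=[7.9848] v=[-0.7063]
Step 12: x=[7.9465] v=[-0.7653]
Step 13: x=[7.9054] v=[-0.8229]
Step 14: x=[7.8614] v=[-0.8791]
Step 15: x=[7.8147] v=[-0.9338]
Step 16: x=[7.7654] v=[-0.9868]
Step 17: x=[7.7135] v=[-1.0381]
Step 18: x=[7.6591] v=[-1.0876]
Step 19: x=[7.6023] v=[-1.1352]
Step 20: x=[7.5433] v=[-1.1808]
Step 21: x=[7.4821] v=[-1.2243]
Step 22: x=[7.4188] v=[-1.2657]
Step 23: x=[7.3536] v=[-1.3049]
Step 24: x=[7.2865] v=[-1.3418]
Step 25: x=[7.2177] v=[-1.3763]
Step 26: x=[7.1473] v=[-1.4084]
Step 27: x=[7.0754] v=[-1.4381]
Step 28: x=[7.0021] v=[-1.4652]
Step 29: x=[6.9276] v=[-1.4898]
Step 30: x=[6.8520] v=[-1.5118]
Step 31: x=[6.7754] v=[-1.5311]
Step 32: x=[6.6980] v=[-1.5477]
Step 33: x=[6.6199] v=[-1.5616]
Step 34: x=[6.5413] v=[-1.5728]
Step 35: x=[6.4622] v=[-1.5812]
Step 36: x=[6.3829] v=[-1.5869]
Step 37: x=[6.3034] v=[-1.5898]
Step 38: x=[6.2239] v=[-1.5899]
Step 39: x=[6.1445] v=[-1.5872]
Step 40: x=[6.0654] v=[-1.5818]
Step 41: x=[5.9867] v=[-1.5736]
Step 42: x=[5.9086] v=[-1.5626]
Step 43: x=[5.8312] v=[-1.5489]
Step 44: x=[5.7546] v=[-1.5325]
Step 45: x=[5.6789] v=[-1.5134]
Step 46: x=[5.6043] v=[-1.4917]
Step 47: x=[5.5309] v=[-1.4674]
Step 48: x=[5.4589] v=[-1.4405]
Step 49: x=[5.3883] v=[-1.4111]
Step 50: x=[5.3193] v=[-1.3792]
Step 51: x=[5.2521] v=[-1.3449]
Step 52: x=[5.1867] v=[-1.3082]
Step 53: x=[5.1232] v=[-1.2692]
Step 54: x=[5.0618] v=[-1.2280]
Step 55: x=[5.0026] v=[-1.1847]
Step 56: x=[4.9456] v=[-1.1393]
v[0] did not become non-negative within 56 steps; using fallback time=2.8000

Answer: 2.8000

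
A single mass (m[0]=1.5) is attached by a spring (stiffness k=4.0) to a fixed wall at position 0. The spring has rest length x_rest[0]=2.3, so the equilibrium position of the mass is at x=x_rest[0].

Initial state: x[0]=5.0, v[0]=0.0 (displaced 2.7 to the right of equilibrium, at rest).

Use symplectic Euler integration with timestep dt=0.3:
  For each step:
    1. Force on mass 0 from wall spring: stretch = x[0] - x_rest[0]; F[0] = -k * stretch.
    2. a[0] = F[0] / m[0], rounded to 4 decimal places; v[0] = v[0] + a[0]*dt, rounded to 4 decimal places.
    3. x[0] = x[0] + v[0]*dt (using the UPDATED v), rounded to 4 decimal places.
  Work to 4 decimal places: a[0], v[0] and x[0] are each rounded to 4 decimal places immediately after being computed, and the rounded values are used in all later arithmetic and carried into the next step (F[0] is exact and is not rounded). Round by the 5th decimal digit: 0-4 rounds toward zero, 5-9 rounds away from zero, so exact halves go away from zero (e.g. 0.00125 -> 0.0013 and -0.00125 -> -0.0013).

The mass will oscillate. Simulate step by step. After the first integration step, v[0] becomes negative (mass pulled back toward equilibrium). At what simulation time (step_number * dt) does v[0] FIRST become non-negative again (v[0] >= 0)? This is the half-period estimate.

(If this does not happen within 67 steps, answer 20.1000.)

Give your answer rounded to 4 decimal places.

Step 0: x=[5.0000] v=[0.0000]
Step 1: x=[4.3520] v=[-2.1600]
Step 2: x=[3.2115] v=[-3.8016]
Step 3: x=[1.8523] v=[-4.5308]
Step 4: x=[0.6005] v=[-4.1726]
Step 5: x=[-0.2434] v=[-2.8130]
Step 6: x=[-0.4769] v=[-0.7783]
Step 7: x=[-0.0439] v=[1.4432]
First v>=0 after going negative at step 7, time=2.1000

Answer: 2.1000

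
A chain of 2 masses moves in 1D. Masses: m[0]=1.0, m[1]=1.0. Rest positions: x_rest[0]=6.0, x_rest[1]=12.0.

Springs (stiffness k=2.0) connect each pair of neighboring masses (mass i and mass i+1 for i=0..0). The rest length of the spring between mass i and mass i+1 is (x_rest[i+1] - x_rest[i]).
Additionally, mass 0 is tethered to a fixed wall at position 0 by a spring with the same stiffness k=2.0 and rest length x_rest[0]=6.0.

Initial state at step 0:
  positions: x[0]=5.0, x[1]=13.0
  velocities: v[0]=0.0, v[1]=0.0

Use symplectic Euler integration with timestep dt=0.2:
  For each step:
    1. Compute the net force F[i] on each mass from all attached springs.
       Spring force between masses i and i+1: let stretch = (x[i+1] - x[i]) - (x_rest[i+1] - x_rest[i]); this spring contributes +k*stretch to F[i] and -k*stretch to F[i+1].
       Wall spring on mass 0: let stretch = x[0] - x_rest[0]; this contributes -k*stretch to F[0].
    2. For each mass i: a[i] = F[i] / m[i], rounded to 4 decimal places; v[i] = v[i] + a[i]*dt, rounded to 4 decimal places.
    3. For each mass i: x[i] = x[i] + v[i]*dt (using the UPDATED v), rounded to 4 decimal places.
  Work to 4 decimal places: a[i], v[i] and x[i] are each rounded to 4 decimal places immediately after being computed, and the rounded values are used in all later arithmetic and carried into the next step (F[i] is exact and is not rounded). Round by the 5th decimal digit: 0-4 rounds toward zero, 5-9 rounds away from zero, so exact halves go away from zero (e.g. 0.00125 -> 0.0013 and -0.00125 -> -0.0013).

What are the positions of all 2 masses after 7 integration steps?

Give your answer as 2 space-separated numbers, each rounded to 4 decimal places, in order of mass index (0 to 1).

Answer: 7.1849 11.3657

Derivation:
Step 0: x=[5.0000 13.0000] v=[0.0000 0.0000]
Step 1: x=[5.2400 12.8400] v=[1.2000 -0.8000]
Step 2: x=[5.6688 12.5520] v=[2.1440 -1.4400]
Step 3: x=[6.1948 12.1933] v=[2.6298 -1.7933]
Step 4: x=[6.7051 11.8348] v=[2.5513 -1.7927]
Step 5: x=[7.0893 11.5459] v=[1.9211 -1.4446]
Step 6: x=[7.2629 11.3805] v=[0.8680 -0.8272]
Step 7: x=[7.1849 11.3657] v=[-0.3901 -0.0742]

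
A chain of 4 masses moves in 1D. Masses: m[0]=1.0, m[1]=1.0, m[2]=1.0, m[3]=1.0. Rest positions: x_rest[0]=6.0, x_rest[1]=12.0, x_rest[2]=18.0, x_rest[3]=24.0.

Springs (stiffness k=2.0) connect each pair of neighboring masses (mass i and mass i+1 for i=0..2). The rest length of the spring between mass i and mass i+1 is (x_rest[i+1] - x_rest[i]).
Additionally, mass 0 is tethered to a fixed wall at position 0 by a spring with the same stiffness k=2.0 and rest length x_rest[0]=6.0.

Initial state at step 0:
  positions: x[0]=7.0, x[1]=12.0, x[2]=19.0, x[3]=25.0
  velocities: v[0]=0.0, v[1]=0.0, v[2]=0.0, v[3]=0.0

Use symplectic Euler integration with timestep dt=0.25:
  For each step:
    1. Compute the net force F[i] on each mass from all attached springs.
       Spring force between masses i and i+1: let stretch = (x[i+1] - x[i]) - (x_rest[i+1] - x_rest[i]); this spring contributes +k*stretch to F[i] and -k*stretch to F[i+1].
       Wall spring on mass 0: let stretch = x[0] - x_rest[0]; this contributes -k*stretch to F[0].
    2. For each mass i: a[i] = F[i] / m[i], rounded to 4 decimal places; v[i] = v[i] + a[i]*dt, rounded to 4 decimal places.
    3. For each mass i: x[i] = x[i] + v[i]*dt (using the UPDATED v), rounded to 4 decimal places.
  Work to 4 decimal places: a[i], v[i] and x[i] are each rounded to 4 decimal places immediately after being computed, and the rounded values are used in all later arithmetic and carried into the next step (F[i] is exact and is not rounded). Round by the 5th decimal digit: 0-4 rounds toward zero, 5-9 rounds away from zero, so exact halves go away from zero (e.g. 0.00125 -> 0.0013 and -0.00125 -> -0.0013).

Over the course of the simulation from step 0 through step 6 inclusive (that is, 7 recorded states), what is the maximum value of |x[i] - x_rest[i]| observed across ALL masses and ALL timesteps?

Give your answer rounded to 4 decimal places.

Answer: 1.1673

Derivation:
Step 0: x=[7.0000 12.0000 19.0000 25.0000] v=[0.0000 0.0000 0.0000 0.0000]
Step 1: x=[6.7500 12.2500 18.8750 25.0000] v=[-1.0000 1.0000 -0.5000 0.0000]
Step 2: x=[6.3438 12.6406 18.6875 24.9844] v=[-1.6250 1.5625 -0.7500 -0.0625]
Step 3: x=[5.9317 13.0000 18.5313 24.9317] v=[-1.6485 1.4376 -0.6250 -0.2110]
Step 4: x=[5.6617 13.1673 18.4837 24.8289] v=[-1.0802 0.6691 -0.1905 -0.4112]
Step 5: x=[5.6221 13.0609 18.5647 24.6830] v=[-0.1583 -0.4255 0.3239 -0.5838]
Step 6: x=[5.8096 12.7127 18.7225 24.5223] v=[0.7501 -1.3930 0.6312 -0.6430]
Max displacement = 1.1673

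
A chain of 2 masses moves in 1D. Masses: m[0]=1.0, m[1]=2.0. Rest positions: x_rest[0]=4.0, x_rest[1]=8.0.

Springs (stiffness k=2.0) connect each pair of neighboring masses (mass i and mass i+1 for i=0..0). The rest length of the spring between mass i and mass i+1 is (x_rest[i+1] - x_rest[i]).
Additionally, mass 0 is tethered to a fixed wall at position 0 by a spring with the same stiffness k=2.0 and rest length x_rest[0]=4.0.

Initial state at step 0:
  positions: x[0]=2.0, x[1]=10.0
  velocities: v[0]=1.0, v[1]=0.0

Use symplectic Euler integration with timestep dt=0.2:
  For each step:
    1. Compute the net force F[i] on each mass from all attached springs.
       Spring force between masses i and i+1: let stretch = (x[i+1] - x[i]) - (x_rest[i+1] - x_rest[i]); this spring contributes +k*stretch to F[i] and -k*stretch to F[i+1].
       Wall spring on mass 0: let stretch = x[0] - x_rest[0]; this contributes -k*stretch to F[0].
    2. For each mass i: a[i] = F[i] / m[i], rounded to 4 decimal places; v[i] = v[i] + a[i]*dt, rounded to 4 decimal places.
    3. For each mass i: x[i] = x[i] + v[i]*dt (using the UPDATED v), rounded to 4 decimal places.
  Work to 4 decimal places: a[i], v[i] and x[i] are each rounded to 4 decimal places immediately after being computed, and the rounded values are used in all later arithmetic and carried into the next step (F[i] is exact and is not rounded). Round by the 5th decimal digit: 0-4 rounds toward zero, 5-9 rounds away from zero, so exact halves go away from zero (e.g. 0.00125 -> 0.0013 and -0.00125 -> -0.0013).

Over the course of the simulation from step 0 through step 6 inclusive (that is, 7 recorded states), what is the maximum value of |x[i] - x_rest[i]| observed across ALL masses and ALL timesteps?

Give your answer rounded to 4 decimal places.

Step 0: x=[2.0000 10.0000] v=[1.0000 0.0000]
Step 1: x=[2.6800 9.8400] v=[3.4000 -0.8000]
Step 2: x=[3.7184 9.5536] v=[5.1920 -1.4320]
Step 3: x=[4.9261 9.1938] v=[6.0387 -1.7990]
Step 4: x=[6.0812 8.8233] v=[5.7753 -1.8525]
Step 5: x=[6.9691 8.5031] v=[4.4397 -1.6009]
Step 6: x=[7.4222 8.2816] v=[2.2657 -1.1077]
Max displacement = 3.4222

Answer: 3.4222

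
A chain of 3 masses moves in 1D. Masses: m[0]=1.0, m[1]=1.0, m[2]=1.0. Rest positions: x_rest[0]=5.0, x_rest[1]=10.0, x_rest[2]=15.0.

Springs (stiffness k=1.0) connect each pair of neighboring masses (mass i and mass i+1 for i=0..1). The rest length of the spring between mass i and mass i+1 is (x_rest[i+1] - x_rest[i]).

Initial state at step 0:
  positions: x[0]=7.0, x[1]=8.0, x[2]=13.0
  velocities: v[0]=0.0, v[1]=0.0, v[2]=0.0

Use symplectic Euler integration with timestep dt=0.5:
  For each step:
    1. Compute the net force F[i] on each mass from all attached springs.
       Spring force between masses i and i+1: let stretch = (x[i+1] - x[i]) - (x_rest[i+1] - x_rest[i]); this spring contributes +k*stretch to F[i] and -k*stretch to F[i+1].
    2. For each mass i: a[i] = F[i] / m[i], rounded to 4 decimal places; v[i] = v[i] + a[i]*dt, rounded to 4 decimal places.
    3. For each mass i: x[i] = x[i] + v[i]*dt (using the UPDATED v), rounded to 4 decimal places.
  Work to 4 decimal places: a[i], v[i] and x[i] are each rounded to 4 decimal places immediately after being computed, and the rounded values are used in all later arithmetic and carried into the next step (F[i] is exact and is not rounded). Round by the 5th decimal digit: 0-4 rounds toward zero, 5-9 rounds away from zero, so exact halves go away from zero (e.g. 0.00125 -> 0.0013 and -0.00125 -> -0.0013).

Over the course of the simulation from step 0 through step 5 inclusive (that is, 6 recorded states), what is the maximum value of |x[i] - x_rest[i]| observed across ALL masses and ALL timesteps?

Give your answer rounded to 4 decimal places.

Step 0: x=[7.0000 8.0000 13.0000] v=[0.0000 0.0000 0.0000]
Step 1: x=[6.0000 9.0000 13.0000] v=[-2.0000 2.0000 0.0000]
Step 2: x=[4.5000 10.2500 13.2500] v=[-3.0000 2.5000 0.5000]
Step 3: x=[3.1875 10.8125 14.0000] v=[-2.6250 1.1250 1.5000]
Step 4: x=[2.5313 10.2656 15.2032] v=[-1.3125 -1.0938 2.4063]
Step 5: x=[2.5587 9.0195 16.4220] v=[0.0547 -2.4922 2.4375]
Max displacement = 2.4687

Answer: 2.4687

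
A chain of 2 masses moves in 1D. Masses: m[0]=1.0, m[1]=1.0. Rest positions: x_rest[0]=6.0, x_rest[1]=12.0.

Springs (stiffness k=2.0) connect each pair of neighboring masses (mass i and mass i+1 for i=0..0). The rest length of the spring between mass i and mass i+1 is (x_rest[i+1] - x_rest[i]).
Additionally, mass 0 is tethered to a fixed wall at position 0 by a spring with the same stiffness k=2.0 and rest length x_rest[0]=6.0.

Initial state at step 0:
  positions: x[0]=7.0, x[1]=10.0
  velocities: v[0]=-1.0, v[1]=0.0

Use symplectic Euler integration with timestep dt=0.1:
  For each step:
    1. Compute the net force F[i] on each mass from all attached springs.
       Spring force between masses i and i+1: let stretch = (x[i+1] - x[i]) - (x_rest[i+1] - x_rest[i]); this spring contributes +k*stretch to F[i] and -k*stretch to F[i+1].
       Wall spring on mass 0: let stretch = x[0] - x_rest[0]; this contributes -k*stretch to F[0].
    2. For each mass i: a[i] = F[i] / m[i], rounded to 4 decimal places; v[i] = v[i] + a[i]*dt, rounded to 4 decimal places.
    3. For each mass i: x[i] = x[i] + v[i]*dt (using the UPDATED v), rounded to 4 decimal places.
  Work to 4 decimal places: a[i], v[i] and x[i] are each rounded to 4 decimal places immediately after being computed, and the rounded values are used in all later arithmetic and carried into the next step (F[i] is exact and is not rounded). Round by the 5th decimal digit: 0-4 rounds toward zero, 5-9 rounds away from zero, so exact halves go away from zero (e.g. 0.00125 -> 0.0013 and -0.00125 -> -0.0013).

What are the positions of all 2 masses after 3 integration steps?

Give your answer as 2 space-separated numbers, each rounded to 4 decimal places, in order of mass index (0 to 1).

Answer: 6.2576 10.3383

Derivation:
Step 0: x=[7.0000 10.0000] v=[-1.0000 0.0000]
Step 1: x=[6.8200 10.0600] v=[-1.8000 0.6000]
Step 2: x=[6.5684 10.1752] v=[-2.5160 1.1520]
Step 3: x=[6.2576 10.3383] v=[-3.1083 1.6306]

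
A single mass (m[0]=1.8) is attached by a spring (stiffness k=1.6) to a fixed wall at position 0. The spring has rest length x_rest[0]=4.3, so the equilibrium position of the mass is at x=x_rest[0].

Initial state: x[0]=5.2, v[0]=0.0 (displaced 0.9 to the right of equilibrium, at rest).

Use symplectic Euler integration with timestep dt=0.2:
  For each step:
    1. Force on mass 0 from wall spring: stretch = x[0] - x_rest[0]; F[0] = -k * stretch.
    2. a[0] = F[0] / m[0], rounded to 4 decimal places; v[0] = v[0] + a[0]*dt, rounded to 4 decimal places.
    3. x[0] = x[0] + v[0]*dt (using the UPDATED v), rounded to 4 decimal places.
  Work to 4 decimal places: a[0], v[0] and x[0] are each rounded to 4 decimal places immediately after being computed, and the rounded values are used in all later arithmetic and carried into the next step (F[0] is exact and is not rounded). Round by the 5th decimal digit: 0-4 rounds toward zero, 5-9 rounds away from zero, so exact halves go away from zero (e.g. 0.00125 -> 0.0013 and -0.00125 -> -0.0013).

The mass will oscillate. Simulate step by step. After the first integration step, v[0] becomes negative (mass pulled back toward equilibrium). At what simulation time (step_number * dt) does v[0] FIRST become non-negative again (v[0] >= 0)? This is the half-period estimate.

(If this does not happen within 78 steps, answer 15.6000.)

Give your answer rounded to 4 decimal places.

Answer: 3.4000

Derivation:
Step 0: x=[5.2000] v=[0.0000]
Step 1: x=[5.1680] v=[-0.1600]
Step 2: x=[5.1051] v=[-0.3143]
Step 3: x=[5.0136] v=[-0.4574]
Step 4: x=[4.8967] v=[-0.5843]
Step 5: x=[4.7586] v=[-0.6904]
Step 6: x=[4.6042] v=[-0.7719]
Step 7: x=[4.4390] v=[-0.8260]
Step 8: x=[4.2689] v=[-0.8507]
Step 9: x=[4.0999] v=[-0.8452]
Step 10: x=[3.9380] v=[-0.8096]
Step 11: x=[3.7890] v=[-0.7452]
Step 12: x=[3.6581] v=[-0.6544]
Step 13: x=[3.5500] v=[-0.5403]
Step 14: x=[3.4686] v=[-0.4070]
Step 15: x=[3.4168] v=[-0.2592]
Step 16: x=[3.3964] v=[-0.1022]
Step 17: x=[3.4081] v=[0.0584]
First v>=0 after going negative at step 17, time=3.4000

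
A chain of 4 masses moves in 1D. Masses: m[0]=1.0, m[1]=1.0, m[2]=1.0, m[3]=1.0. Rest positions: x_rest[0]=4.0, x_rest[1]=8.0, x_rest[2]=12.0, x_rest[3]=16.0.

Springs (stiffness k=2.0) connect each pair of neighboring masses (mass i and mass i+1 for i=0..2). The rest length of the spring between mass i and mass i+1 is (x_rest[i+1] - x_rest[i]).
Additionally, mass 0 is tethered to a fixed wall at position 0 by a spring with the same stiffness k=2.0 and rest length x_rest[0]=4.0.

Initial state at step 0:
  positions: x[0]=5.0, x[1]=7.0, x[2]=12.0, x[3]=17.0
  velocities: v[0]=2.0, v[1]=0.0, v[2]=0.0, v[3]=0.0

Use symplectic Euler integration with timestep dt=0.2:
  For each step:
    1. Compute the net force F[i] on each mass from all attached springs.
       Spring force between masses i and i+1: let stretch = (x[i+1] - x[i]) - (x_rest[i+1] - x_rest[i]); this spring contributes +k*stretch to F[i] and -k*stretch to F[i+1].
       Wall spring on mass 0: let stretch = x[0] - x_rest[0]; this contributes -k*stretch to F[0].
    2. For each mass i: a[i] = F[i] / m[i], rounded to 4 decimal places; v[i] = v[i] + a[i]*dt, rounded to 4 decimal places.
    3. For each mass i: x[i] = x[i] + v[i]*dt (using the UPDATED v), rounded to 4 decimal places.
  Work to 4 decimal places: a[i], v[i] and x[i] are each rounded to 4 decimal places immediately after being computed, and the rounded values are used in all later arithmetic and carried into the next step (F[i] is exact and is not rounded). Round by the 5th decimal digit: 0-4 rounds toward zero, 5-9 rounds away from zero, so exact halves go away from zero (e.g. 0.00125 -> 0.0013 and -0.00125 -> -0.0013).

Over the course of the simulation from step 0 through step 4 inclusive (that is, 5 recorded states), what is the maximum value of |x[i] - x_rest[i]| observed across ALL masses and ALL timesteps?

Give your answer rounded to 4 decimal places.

Answer: 1.1600

Derivation:
Step 0: x=[5.0000 7.0000 12.0000 17.0000] v=[2.0000 0.0000 0.0000 0.0000]
Step 1: x=[5.1600 7.2400 12.0000 16.9200] v=[0.8000 1.2000 0.0000 -0.4000]
Step 2: x=[5.0736 7.6944 12.0128 16.7664] v=[-0.4320 2.2720 0.0640 -0.7680]
Step 3: x=[4.7910 8.2846 12.0604 16.5525] v=[-1.4131 2.9510 0.2381 -1.0694]
Step 4: x=[4.4046 8.8974 12.1653 16.2993] v=[-1.9321 3.0639 0.5246 -1.2662]
Max displacement = 1.1600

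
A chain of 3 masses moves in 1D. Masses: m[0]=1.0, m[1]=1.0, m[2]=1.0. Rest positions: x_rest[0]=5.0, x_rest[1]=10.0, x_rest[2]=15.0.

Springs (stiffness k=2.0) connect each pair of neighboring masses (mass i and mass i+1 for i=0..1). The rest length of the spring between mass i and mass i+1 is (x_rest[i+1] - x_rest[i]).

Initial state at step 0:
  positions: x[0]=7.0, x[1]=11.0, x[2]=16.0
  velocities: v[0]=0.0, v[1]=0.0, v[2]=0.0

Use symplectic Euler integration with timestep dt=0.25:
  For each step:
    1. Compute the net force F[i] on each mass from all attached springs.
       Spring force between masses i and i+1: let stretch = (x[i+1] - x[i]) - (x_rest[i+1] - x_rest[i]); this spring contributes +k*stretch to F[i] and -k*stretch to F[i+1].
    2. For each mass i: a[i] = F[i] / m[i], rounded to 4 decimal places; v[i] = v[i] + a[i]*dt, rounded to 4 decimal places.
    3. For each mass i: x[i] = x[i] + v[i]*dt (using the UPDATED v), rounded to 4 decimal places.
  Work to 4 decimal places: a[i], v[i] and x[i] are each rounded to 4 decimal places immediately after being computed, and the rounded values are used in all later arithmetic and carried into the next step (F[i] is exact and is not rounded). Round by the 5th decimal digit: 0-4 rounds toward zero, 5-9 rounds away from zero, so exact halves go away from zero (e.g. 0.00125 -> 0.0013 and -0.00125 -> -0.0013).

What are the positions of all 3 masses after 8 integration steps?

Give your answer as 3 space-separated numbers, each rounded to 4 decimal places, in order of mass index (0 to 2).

Answer: 5.9247 11.1422 16.9335

Derivation:
Step 0: x=[7.0000 11.0000 16.0000] v=[0.0000 0.0000 0.0000]
Step 1: x=[6.8750 11.1250 16.0000] v=[-0.5000 0.5000 0.0000]
Step 2: x=[6.6563 11.3281 16.0156] v=[-0.8750 0.8125 0.0625]
Step 3: x=[6.3965 11.5332 16.0703] v=[-1.0391 0.8204 0.2188]
Step 4: x=[6.1538 11.6634 16.1829] v=[-0.9708 0.5206 0.4503]
Step 5: x=[5.9748 11.6698 16.3556] v=[-0.7160 0.0256 0.6906]
Step 6: x=[5.8827 11.5501 16.5675] v=[-0.3685 -0.4790 0.8477]
Step 7: x=[5.8740 11.3491 16.7773] v=[-0.0348 -0.8040 0.8390]
Step 8: x=[5.9247 11.1422 16.9335] v=[0.2028 -0.8275 0.6249]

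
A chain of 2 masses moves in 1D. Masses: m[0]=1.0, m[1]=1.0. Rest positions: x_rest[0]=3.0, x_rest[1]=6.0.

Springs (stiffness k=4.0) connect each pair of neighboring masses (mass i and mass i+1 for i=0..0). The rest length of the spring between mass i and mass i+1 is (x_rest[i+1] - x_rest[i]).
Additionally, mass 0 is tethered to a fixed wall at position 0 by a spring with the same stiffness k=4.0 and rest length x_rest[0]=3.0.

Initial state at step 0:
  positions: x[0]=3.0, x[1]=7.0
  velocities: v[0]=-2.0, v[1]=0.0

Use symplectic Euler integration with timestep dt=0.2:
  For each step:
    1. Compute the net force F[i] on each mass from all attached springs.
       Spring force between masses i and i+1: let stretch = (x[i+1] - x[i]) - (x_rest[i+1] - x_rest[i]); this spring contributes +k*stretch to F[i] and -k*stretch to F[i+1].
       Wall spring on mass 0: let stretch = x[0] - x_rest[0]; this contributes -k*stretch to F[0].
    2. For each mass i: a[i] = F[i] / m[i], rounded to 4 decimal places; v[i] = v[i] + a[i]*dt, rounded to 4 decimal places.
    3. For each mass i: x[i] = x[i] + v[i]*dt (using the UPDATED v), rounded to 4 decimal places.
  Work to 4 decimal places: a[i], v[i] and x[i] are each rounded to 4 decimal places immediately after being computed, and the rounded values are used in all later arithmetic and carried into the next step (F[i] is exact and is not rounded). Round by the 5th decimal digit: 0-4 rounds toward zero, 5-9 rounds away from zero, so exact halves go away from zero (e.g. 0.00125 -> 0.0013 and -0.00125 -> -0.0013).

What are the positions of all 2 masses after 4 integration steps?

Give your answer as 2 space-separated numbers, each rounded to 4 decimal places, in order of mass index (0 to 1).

Step 0: x=[3.0000 7.0000] v=[-2.0000 0.0000]
Step 1: x=[2.7600 6.8400] v=[-1.2000 -0.8000]
Step 2: x=[2.7312 6.5072] v=[-0.1440 -1.6640]
Step 3: x=[2.8696 6.0502] v=[0.6918 -2.2848]
Step 4: x=[3.0577 5.5643] v=[0.9406 -2.4293]

Answer: 3.0577 5.5643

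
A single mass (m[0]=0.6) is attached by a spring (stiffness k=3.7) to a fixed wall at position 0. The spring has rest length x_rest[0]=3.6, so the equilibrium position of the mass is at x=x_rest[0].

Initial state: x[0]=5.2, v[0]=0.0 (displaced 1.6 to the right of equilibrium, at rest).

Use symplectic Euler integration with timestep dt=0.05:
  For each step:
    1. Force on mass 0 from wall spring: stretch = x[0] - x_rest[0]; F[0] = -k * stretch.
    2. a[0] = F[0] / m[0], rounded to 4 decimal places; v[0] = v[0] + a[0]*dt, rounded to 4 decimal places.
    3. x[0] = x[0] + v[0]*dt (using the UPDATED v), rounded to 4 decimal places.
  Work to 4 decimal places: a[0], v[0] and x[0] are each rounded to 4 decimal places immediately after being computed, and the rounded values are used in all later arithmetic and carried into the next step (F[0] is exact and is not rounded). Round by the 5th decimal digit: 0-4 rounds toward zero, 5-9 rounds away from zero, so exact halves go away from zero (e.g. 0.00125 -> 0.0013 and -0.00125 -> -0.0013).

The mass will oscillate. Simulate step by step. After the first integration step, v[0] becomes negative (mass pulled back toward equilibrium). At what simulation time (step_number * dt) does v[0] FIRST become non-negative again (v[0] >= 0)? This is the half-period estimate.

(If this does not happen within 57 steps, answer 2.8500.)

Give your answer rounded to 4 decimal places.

Step 0: x=[5.2000] v=[0.0000]
Step 1: x=[5.1753] v=[-0.4933]
Step 2: x=[5.1264] v=[-0.9790]
Step 3: x=[5.0539] v=[-1.4496]
Step 4: x=[4.9590] v=[-1.8979]
Step 5: x=[4.8432] v=[-2.3169]
Step 6: x=[4.7082] v=[-2.7002]
Step 7: x=[4.5561] v=[-3.0419]
Step 8: x=[4.3893] v=[-3.3367]
Step 9: x=[4.2103] v=[-3.5801]
Step 10: x=[4.0219] v=[-3.7683]
Step 11: x=[3.8270] v=[-3.8984]
Step 12: x=[3.6286] v=[-3.9684]
Step 13: x=[3.4297] v=[-3.9772]
Step 14: x=[3.2335] v=[-3.9247]
Step 15: x=[3.0429] v=[-3.8117]
Step 16: x=[2.8609] v=[-3.6399]
Step 17: x=[2.6903] v=[-3.4120]
Step 18: x=[2.5337] v=[-3.1315]
Step 19: x=[2.3936] v=[-2.8027]
Step 20: x=[2.2721] v=[-2.4307]
Step 21: x=[2.1710] v=[-2.0213]
Step 22: x=[2.0920] v=[-1.5807]
Step 23: x=[2.0362] v=[-1.1157]
Step 24: x=[2.0045] v=[-0.6335]
Step 25: x=[1.9974] v=[-0.1416]
Step 26: x=[2.0150] v=[0.3525]
First v>=0 after going negative at step 26, time=1.3000

Answer: 1.3000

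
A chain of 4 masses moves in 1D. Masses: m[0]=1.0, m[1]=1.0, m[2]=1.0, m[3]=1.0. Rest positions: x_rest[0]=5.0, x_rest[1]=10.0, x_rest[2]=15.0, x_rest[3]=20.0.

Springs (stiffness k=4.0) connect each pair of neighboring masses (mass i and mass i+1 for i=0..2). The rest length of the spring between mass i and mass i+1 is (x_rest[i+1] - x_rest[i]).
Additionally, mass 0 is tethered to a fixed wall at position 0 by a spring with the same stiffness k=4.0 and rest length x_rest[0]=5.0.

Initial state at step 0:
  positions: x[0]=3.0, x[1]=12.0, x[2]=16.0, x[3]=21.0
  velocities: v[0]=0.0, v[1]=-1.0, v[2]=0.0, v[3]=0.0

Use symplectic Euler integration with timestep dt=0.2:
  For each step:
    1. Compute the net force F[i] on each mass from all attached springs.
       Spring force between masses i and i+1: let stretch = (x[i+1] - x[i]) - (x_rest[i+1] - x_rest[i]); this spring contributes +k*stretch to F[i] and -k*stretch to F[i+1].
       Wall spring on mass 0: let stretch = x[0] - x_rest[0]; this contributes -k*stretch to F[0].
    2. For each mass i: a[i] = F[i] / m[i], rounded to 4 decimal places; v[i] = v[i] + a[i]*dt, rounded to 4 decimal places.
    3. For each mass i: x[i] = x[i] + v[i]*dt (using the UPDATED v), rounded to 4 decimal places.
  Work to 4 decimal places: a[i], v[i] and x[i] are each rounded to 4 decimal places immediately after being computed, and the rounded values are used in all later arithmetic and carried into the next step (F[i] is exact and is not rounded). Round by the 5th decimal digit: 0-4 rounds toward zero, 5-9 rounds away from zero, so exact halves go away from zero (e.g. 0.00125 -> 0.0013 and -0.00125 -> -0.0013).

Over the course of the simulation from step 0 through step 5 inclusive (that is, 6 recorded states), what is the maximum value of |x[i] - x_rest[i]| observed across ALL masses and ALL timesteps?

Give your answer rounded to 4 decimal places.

Answer: 2.2208

Derivation:
Step 0: x=[3.0000 12.0000 16.0000 21.0000] v=[0.0000 -1.0000 0.0000 0.0000]
Step 1: x=[3.9600 11.0000 16.1600 21.0000] v=[4.8000 -5.0000 0.8000 0.0000]
Step 2: x=[5.4128 9.6992 16.2688 21.0256] v=[7.2640 -6.5040 0.5440 0.1280]
Step 3: x=[6.6854 8.7637 16.0876 21.0901] v=[6.3629 -4.6774 -0.9062 0.3226]
Step 4: x=[7.2208 8.6675 15.5349 21.1542] v=[2.6772 -0.4809 -2.7633 0.3206]
Step 5: x=[6.8324 9.4386 14.7825 21.1192] v=[-1.9421 3.8557 -3.7618 -0.1748]
Max displacement = 2.2208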